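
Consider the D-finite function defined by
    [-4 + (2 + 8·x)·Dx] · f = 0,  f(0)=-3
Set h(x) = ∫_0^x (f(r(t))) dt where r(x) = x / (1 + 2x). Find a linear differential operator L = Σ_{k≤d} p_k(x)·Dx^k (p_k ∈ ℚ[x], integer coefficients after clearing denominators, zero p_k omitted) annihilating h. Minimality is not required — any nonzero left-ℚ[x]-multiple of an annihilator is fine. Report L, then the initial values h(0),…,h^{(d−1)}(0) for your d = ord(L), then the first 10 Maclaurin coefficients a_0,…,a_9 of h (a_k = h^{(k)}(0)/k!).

L = -2·Dx + (1 + 8·x + 12·x^2)·Dx^2  (order 2).
h: a_k = 0, -3, -3, 6, -15, 222/5, -150, 3924/7, -2259, 9630, …
ICs: h(0) = 0, h′(0) = -3.

f: a_k = -3, -6, 6, -12, 30, -84, 252, -792, 2574, -8580, …
Change of var in L_f (x↦r) gives L₀.
h=∫₀ˣh₀: take L = L₀·Dx.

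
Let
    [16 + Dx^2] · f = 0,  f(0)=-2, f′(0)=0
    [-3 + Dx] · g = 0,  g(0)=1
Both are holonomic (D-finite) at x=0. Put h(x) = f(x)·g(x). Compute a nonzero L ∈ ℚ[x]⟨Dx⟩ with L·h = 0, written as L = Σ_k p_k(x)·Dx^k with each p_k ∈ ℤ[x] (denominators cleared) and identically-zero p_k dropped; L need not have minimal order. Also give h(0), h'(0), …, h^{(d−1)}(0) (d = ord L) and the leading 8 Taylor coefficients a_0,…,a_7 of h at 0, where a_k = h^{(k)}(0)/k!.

L = 25 - 6·Dx + Dx^2  (order 2).
h: a_k = -2, -6, 7, 39, 527/12, 79/20, -11753/360, -25481/840, …
ICs: h(0) = -2, h′(0) = -6.

f: a_k = -2, 0, 16, 0, -64/3, 0, 512/45, 0, …
g: a_k = 1, 3, 9/2, 9/2, 27/8, 81/40, 81/80, 243/560, …
h₀=f·g: eliminate ⇒ L₀, order ≤ 2·1.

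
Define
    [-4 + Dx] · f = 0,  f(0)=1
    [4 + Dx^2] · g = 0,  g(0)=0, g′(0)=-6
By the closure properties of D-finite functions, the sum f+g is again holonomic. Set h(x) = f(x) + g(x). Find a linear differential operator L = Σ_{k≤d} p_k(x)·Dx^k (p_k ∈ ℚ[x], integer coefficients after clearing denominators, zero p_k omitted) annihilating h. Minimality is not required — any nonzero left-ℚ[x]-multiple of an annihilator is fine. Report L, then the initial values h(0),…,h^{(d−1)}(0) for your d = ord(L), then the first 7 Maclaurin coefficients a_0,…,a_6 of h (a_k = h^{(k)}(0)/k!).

f: a_k = 1, 4, 8, 32/3, 32/3, 128/15, 256/45, …
g: a_k = 0, -6, 0, 4, 0, -4/5, 0, …
h₀=f+g: left-lcm gives L₀, ord ≤ 3.
L = -16 + 4·Dx - 4·Dx^2 + Dx^3  (order 3).
h: a_k = 1, -2, 8, 44/3, 32/3, 116/15, 256/45, …
ICs: h(0) = 1, h′(0) = -2, h′′(0) = 16.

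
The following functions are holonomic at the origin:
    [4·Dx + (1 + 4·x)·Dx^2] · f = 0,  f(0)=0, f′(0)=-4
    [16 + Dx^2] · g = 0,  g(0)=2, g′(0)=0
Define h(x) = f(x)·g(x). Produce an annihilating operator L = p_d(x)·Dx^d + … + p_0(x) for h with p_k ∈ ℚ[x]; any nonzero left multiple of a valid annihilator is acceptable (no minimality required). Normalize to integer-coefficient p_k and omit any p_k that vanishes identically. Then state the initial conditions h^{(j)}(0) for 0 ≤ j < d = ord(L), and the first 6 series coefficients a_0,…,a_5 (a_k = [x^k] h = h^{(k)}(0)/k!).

L = (-768 + 6144·x + 77824·x^2 + 262144·x^3 + 262144·x^4) + (256 + 5120·x + 24576·x^2 + 32768·x^3)·Dx + (1280·x + 10752·x^2 + 32768·x^3 + 32768·x^4)·Dx^2 + (16 + 320·x + 1536·x^2 + 2048·x^3)·Dx^3 + (3 + 56·x + 368·x^2 + 1024·x^3 + 1024·x^4)·Dx^4  (order 4).
h: a_k = 0, -8, 16, 64/3, 0, -768/5, …
ICs: h(0) = 0, h′(0) = -8, h′′(0) = 32, h′′′(0) = 128.

f: a_k = 0, -4, 8, -64/3, 64, -1024/5, …
g: a_k = 2, 0, -16, 0, 64/3, 0, …
Product ⇒ symmetric product L₀, ord ≤ 4.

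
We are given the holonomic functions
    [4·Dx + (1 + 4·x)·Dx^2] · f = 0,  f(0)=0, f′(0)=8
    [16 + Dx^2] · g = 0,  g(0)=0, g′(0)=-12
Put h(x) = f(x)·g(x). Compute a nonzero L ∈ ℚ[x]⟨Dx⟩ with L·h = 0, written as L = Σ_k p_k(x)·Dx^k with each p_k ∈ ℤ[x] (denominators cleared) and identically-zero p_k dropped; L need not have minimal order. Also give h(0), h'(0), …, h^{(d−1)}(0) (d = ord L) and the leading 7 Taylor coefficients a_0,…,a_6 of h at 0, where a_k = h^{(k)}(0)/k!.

L = (-768 + 6144·x + 77824·x^2 + 262144·x^3 + 262144·x^4) + (256 + 5120·x + 24576·x^2 + 32768·x^3)·Dx + (1280·x + 10752·x^2 + 32768·x^3 + 32768·x^4)·Dx^2 + (16 + 320·x + 1536·x^2 + 2048·x^3)·Dx^3 + (3 + 56·x + 368·x^2 + 1024·x^3 + 1024·x^4)·Dx^4  (order 4).
h: a_k = 0, 0, -96, 192, -256, 1024, -11264/3, …
ICs: h(0) = 0, h′(0) = 0, h′′(0) = -192, h′′′(0) = 1152.

f: a_k = 0, 8, -16, 128/3, -128, 2048/5, -4096/3, …
g: a_k = 0, -12, 0, 32, 0, -128/5, 0, …
Sym-product of L_f,L_g gives L₀ (≤ ord 4).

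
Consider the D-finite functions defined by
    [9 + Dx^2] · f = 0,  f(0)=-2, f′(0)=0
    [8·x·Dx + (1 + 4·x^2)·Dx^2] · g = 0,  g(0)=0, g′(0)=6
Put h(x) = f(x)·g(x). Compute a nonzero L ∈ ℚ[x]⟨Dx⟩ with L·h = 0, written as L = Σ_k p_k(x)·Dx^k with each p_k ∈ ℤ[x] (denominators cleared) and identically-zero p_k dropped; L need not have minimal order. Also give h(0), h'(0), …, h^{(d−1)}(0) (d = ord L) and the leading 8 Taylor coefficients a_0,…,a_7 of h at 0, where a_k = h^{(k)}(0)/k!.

L = (2925 + 31536·x^2 + 95904·x^4 + 186624·x^6 + 186624·x^8) + (2448·x + 20160·x^3 + 62208·x^5 + 82944·x^7)·Dx + (442 + 5088·x^2 + 19008·x^4 + 41472·x^6 + 41472·x^8)·Dx^2 + (272·x + 2240·x^3 + 6912·x^5 + 9216·x^7)·Dx^3 + (13 + 176·x^2 + 928·x^4 + 2304·x^6 + 2304·x^8)·Dx^4  (order 4).
h: a_k = 0, -12, 0, 70, 0, -1509/10, 0, 48813/140, …
ICs: h(0) = 0, h′(0) = -12, h′′(0) = 0, h′′′(0) = 420.

f: a_k = -2, 0, 9, 0, -27/4, 0, 81/40, 0, …
g: a_k = 0, 6, 0, -8, 0, 96/5, 0, -384/7, …
Product ⇒ symmetric product L₀, ord ≤ 4.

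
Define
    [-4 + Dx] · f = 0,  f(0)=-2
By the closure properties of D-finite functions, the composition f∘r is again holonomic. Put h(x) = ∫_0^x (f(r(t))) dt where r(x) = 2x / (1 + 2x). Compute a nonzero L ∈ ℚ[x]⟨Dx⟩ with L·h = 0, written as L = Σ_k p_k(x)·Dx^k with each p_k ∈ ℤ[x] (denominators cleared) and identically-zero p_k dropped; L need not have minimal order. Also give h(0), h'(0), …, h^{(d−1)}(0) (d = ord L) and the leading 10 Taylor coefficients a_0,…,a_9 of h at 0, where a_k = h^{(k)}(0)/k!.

L = -8·Dx + (1 + 4·x + 4·x^2)·Dx^2  (order 2).
h: a_k = 0, -2, -8, -32/3, 16/3, 128/15, -896/45, 5632/315, 2176/315, -161792/2835, …
ICs: h(0) = 0, h′(0) = -2.

f: a_k = -2, -8, -16, -64/3, -64/3, -256/15, -512/45, -2048/315, -1024/315, -4096/2835, …
f∘r: x↦r, Dx↦Dx/r' in L_f ⇒ L₀.
h=∫h₀ ⇒ L = L₀·Dx.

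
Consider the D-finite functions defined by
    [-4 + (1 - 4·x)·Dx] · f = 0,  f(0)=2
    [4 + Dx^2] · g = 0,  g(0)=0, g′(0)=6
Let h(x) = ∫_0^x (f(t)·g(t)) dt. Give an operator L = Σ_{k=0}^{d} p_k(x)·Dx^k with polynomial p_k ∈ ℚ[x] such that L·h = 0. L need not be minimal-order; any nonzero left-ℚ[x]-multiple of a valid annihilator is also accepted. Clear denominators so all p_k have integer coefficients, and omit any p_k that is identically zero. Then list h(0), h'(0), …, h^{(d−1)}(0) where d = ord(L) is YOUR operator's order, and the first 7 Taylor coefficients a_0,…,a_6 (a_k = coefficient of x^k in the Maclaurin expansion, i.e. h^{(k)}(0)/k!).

L = (-4 + 16·x)·Dx + 8·Dx^2 + (-1 + 4·x)·Dx^3  (order 3).
h: a_k = 0, 0, 6, 16, 46, 736/5, 7364/15, …
ICs: h(0) = 0, h′(0) = 0, h′′(0) = 12.

f: a_k = 2, 8, 32, 128, 512, 2048, 8192, …
g: a_k = 0, 6, 0, -4, 0, 4/5, 0, …
L₀ := L_f ⊗_s L_g (sym. prod.), ord ≤ 2.
h=∫₀ˣh₀: take L = L₀·Dx.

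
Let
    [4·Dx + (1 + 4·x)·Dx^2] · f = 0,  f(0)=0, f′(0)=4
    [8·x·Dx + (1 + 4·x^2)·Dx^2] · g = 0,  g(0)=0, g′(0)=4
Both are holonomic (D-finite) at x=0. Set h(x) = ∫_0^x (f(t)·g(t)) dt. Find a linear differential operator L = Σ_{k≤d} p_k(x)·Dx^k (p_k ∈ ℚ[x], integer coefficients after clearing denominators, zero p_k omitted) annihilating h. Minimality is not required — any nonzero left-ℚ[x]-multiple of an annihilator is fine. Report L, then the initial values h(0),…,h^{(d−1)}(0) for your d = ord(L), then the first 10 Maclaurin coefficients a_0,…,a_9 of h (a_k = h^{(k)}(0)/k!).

f: a_k = 0, 4, -8, 64/3, -64, 1024/5, -2048/3, 16384/7, -8192, 262144/9, …
g: a_k = 0, 4, 0, -16/3, 0, 64/5, 0, -256/7, 0, 1024/9, …
Product ⇒ symmetric product L₀, ord ≤ 4.
Integrate: L := L₀·Dx.
L = (96 + 640·x + 1408·x^2 + 7680·x^3 + 15360·x^4 + 26624·x^5 + 8192·x^7)·Dx^2 + (24 + 320·x + 2656·x^2 + 9728·x^3 + 28160·x^4 + 47616·x^5 + 71680·x^6 + 6144·x^7 + 28672·x^8)·Dx^3 + (12 + 104·x + 672·x^2 + 2976·x^3 + 8256·x^4 + 18048·x^5 + 24576·x^6 + 35328·x^7 + 6144·x^8 + 16384·x^9)·Dx^4 + (1 + 12·x + 68·x^2 + 256·x^3 + 696·x^4 + 1536·x^5 + 2688·x^6 + 3072·x^7 + 4224·x^8 + 1024·x^9 + 2048·x^10)·Dx^5  (order 5).
h: a_k = 0, 0, 0, 16/3, -8, 64/5, -320/9, 4864/45, -4672/15, 41984/45, …
ICs: h(0) = 0, h′(0) = 0, h′′(0) = 0, h′′′(0) = 32, h′′′′(0) = -192.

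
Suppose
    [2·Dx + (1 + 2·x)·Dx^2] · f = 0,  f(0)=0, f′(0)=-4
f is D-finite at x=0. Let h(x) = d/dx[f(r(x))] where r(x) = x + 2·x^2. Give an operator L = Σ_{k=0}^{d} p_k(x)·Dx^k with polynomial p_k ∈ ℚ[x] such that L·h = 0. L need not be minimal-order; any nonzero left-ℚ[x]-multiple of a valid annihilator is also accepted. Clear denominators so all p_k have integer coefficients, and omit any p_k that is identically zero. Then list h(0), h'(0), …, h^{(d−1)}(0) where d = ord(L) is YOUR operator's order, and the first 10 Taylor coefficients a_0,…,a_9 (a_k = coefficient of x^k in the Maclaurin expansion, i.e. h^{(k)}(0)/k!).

L = (-2 + 8·x + 16·x^2) + (1 + 6·x + 12·x^2 + 16·x^3)·Dx  (order 1).
h: a_k = -4, -8, 32, -32, -64, 256, -256, -512, 2048, -2048, …
ICs: h(0) = -4.

f: a_k = 0, -4, 4, -16/3, 8, -64/5, 64/3, -256/7, 64, -1024/9, …
Change of var in L_f (x↦r) gives L₀.
Derive L from L₀ (diff closure).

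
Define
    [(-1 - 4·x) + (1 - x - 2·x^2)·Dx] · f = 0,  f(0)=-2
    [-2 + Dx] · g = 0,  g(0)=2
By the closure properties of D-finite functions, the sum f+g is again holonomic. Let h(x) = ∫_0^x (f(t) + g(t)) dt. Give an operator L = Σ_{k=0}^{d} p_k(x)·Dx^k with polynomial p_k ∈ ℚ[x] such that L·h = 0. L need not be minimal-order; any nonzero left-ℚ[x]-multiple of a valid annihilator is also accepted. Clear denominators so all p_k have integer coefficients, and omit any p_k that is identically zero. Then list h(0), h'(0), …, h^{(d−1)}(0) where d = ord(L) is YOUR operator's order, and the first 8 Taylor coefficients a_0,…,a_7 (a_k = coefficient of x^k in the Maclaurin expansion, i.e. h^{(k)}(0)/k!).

L = (-8 - 12·x - 72·x^2 - 32·x^3)·Dx + (2 + 20·x + 36·x^2 - 16·x^3 - 16·x^4)·Dx^2 + (1 - 7·x + 16·x^3 + 8·x^4)·Dx^3  (order 3).
h: a_k = 0, 0, 1, -2/3, -11/6, -62/15, -311/45, -3862/315, …
ICs: h(0) = 0, h′(0) = 0, h′′(0) = 2.

f: a_k = -2, -2, -6, -10, -22, -42, -86, -170, …
g: a_k = 2, 4, 4, 8/3, 4/3, 8/15, 8/45, 16/315, …
f+g: L₀ = lclm(L_f,L_g), ord ≤ 1+1.
∫: right-multiply L₀ by Dx.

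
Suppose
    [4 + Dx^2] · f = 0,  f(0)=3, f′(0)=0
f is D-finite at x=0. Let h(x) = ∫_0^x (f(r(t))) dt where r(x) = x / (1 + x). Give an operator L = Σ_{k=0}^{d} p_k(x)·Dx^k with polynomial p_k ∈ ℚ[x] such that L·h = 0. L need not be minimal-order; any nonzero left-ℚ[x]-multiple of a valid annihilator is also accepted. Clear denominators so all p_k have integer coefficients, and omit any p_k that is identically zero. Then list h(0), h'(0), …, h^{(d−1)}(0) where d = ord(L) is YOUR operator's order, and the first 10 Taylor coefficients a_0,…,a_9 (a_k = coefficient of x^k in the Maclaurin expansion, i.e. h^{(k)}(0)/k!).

f: a_k = 3, 0, -6, 0, 2, 0, -4/15, 0, 2/105, 0, …
f∘r: x↦r, Dx↦Dx/r' in L_f ⇒ L₀.
∫: right-multiply L₀ by Dx.
L = 4·Dx + (2 + 6·x + 6·x^2 + 2·x^3)·Dx^2 + (1 + 4·x + 6·x^2 + 4·x^3 + x^4)·Dx^3  (order 3).
h: a_k = 0, 3, 0, -2, 3, -16/5, 8/3, -22/15, -3/10, 2354/945, …
ICs: h(0) = 0, h′(0) = 3, h′′(0) = 0.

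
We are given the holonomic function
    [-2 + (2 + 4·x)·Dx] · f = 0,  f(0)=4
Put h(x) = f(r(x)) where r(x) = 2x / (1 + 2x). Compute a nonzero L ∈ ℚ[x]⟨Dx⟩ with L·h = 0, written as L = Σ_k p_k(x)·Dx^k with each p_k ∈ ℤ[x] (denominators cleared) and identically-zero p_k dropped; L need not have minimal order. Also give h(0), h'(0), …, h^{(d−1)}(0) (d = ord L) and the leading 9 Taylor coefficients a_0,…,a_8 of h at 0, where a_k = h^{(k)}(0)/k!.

L = -2 + (1 + 8·x + 12·x^2)·Dx  (order 1).
h: a_k = 4, 8, -24, 80, -296, 1200, -5232, 24096, -115560, …
ICs: h(0) = 4.

f: a_k = 4, 4, -2, 2, -5/2, 7/2, -21/4, 33/4, -429/32, …
f∘r: x↦r, Dx↦Dx/r' in L_f ⇒ L₀.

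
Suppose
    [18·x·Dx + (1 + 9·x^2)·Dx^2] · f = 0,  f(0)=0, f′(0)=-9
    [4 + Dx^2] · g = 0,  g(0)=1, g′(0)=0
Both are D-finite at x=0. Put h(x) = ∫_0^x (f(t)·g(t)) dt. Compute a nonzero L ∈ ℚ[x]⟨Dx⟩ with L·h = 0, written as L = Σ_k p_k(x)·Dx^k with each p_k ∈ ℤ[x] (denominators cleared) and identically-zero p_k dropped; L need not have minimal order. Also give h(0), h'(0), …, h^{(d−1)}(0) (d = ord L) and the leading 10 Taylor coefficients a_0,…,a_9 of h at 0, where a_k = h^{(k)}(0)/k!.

f: a_k = 0, -9, 0, 27, 0, -729/5, 0, 6561/7, 0, -6561, …
g: a_k = 1, 0, -2, 0, 2/3, 0, -4/45, 0, 2/315, 0, …
Product ⇒ symmetric product L₀, ord ≤ 4.
h=∫₀ˣh₀: take L = L₀·Dx.
L = (2080 + 50256·x^2 + 89424·x^4 + 186624·x^6 + 419904·x^8)·Dx + (3168·x + 38880·x^3 + 139968·x^5 + 419904·x^7)·Dx^2 + (572 + 13788·x^2 + 33048·x^4 + 93312·x^6 + 209952·x^8)·Dx^3 + (792·x + 9720·x^3 + 34992·x^5 + 104976·x^7)·Dx^4 + (13 + 306·x^2 + 2673·x^4 + 11664·x^6 + 26244·x^8)·Dx^5  (order 5).
h: a_k = 0, 0, -9/2, 0, 45/4, 0, -343/10, 0, 43669/280, 0, …
ICs: h(0) = 0, h′(0) = 0, h′′(0) = -9, h′′′(0) = 0, h′′′′(0) = 270.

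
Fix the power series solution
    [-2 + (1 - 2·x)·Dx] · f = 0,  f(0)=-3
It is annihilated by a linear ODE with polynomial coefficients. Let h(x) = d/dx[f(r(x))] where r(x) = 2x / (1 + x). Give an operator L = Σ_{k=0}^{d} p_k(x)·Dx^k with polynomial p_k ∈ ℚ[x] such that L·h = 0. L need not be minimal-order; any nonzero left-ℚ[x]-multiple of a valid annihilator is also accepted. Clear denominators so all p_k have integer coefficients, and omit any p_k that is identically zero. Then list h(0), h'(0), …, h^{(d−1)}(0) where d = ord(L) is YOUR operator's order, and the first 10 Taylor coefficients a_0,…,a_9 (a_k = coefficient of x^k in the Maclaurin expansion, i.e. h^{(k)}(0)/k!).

f: a_k = -3, -6, -12, -24, -48, -96, -192, -384, -768, -1536, …
f∘r: x↦r, Dx↦Dx/r' in L_f ⇒ L₀.
h=h₀': d/dx-closure on L₀ ⇒ L.
L = 6 + (-1 + 3·x)·Dx  (order 1).
h: a_k = -12, -72, -324, -1296, -4860, -17496, -61236, -209952, -708588, -2361960, …
ICs: h(0) = -12.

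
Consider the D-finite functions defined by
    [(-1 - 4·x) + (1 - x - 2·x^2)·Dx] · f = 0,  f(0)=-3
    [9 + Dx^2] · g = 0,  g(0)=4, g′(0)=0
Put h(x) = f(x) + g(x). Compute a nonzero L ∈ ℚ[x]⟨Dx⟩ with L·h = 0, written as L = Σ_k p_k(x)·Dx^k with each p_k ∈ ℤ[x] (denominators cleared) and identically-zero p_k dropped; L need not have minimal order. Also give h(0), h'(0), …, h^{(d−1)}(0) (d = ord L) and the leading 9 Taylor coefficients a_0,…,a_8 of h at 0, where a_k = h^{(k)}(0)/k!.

f: a_k = -3, -3, -9, -15, -33, -63, -129, -255, -513, …
g: a_k = 4, 0, -18, 0, 27/2, 0, -81/20, 0, 729/1120, …
f+g: L₀ = lclm(L_f,L_g), ord ≤ 1+2.
L = (117 + 486·x + 135·x^2 + 360·x^3 + 540·x^4 + 432·x^5) + (-45 + 63·x + 81·x^2 - 153·x^3 - 18·x^4 + 324·x^5 + 216·x^6)·Dx + (13 + 54·x + 15·x^2 + 40·x^3 + 60·x^4 + 48·x^5)·Dx^2 + (-5 + 7·x + 9·x^2 - 17·x^3 - 2·x^4 + 36·x^5 + 24·x^6)·Dx^3  (order 3).
h: a_k = 1, -3, -27, -15, -39/2, -63, -2661/20, -255, -573831/1120, …
ICs: h(0) = 1, h′(0) = -3, h′′(0) = -54.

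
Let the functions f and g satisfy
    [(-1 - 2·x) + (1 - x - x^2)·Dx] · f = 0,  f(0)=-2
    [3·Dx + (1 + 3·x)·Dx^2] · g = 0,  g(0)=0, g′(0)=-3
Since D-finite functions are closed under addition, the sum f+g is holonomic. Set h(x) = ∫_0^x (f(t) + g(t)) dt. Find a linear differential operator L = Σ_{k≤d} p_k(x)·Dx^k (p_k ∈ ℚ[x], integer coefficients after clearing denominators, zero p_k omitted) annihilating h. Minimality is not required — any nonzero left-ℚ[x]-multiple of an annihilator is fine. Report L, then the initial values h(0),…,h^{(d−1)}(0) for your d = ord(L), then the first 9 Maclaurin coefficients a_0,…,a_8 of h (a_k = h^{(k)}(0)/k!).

f: a_k = -2, -2, -4, -6, -10, -16, -26, -42, -68, …
g: a_k = 0, -3, 9/2, -9, 81/4, -243/5, 243/2, -2187/7, 6561/8, …
h₀=f+g: left-lcm gives L₀, ord ≤ 3.
Integrate: L := L₀·Dx.
L = (126 + 342·x + 468·x^2 + 180·x^3 + 108·x^4)·Dx^2 + (156·x + 576·x^2 + 672·x^3 + 378·x^4 + 180·x^5)·Dx^3 + (-7 - 35·x - 29·x^2 + 63·x^3 + 99·x^4 + 93·x^5 + 36·x^6)·Dx^4  (order 4).
h: a_k = 0, -2, -5/2, 1/6, -15/4, 41/20, -323/30, 191/14, -2481/56, …
ICs: h(0) = 0, h′(0) = -2, h′′(0) = -5, h′′′(0) = 1.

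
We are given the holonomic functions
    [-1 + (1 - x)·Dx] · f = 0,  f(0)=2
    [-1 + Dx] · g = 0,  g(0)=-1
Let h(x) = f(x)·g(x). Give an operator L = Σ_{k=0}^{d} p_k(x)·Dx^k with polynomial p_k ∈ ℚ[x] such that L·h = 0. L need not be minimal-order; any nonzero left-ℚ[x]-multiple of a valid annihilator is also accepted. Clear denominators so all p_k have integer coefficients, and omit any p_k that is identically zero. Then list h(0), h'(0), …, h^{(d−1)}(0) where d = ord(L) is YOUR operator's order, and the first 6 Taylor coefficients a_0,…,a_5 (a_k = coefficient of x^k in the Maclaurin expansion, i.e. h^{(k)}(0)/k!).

f: a_k = 2, 2, 2, 2, 2, 2, …
g: a_k = -1, -1, -1/2, -1/6, -1/24, -1/120, …
Product ⇒ symmetric product L₀, ord ≤ 1.
L = (2 - x) + (-1 + x)·Dx  (order 1).
h: a_k = -2, -4, -5, -16/3, -65/12, -163/30, …
ICs: h(0) = -2.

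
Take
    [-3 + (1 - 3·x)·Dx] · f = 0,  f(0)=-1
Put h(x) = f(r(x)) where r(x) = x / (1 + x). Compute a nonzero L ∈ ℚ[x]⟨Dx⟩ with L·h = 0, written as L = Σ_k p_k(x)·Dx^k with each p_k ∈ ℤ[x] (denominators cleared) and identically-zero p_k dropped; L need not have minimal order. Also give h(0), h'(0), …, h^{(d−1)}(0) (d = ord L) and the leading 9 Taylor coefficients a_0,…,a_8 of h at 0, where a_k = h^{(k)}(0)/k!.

f: a_k = -1, -3, -9, -27, -81, -243, -729, -2187, -6561, …
h₀=f(r): pull back L_f along r ⇒ L₀.
L = 3 + (-1 + x + 2·x^2)·Dx  (order 1).
h: a_k = -1, -3, -6, -12, -24, -48, -96, -192, -384, …
ICs: h(0) = -1.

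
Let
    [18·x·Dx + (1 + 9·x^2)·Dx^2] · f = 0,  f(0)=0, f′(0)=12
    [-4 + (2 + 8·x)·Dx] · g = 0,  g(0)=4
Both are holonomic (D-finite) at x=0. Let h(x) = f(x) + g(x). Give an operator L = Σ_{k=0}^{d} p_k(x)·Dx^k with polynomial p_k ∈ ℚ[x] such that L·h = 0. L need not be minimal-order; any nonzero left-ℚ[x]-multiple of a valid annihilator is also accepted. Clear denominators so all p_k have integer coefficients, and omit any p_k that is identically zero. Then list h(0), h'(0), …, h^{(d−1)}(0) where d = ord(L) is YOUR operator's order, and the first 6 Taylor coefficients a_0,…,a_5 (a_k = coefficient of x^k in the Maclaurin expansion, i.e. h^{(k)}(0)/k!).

L = (-36 - 360·x + 972·x^2 + 1944·x^3)·Dx + (-30 - 144·x - 18·x^2 + 3888·x^3 + 6804·x^4)·Dx^2 + (-2 + 10·x + 108·x^2 + 306·x^3 + 1134·x^4 + 1944·x^5)·Dx^3  (order 3).
h: a_k = 4, 20, -8, -20, -40, 1532/5, …
ICs: h(0) = 4, h′(0) = 20, h′′(0) = -16.

f: a_k = 0, 12, 0, -36, 0, 972/5, …
g: a_k = 4, 8, -8, 16, -40, 112, …
Weyl lclm of L_f,L_g ⇒ L₀ (ord ≤ 3).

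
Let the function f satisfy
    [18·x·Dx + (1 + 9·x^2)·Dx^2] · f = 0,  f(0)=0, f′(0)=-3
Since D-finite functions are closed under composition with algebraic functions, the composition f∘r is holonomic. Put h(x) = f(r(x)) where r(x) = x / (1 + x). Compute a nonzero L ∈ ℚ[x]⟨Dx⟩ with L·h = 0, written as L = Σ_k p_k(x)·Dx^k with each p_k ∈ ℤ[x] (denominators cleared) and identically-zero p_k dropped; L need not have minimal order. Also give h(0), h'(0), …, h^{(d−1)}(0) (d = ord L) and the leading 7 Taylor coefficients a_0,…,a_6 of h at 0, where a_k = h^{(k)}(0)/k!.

f: a_k = 0, -3, 0, 9, 0, -243/5, 0, …
f∘r: x↦r, Dx↦Dx/r' in L_f ⇒ L₀.
L = (2 + 20·x)·Dx + (1 + 2·x + 10·x^2)·Dx^2  (order 2).
h: a_k = 0, -3, 3, 6, -24, 12/5, 156, …
ICs: h(0) = 0, h′(0) = -3.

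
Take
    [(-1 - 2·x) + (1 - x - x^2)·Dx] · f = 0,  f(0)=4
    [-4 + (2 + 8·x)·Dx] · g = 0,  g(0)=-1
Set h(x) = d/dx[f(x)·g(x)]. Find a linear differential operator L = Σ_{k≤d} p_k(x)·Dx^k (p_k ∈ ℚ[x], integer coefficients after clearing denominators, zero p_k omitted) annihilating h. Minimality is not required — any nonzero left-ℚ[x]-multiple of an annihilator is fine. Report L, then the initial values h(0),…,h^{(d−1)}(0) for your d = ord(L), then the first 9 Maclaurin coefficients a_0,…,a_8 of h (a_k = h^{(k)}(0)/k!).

f: a_k = 4, 4, 8, 12, 20, 32, 52, 84, 136, …
g: a_k = -1, -2, 2, -4, 10, -28, 84, -264, 858, …
f·g: L₀ = L_f ⊗_s L_g, ord ≤ 1·1.
Derive L from L₀ (diff closure).
L = (4 + 66·x + 126·x^2 + 80·x^3 + 60·x^4) + (-3 - 13·x - 3·x^2 + 14·x^3 + 46·x^4 + 24·x^5)·Dx  (order 1).
h: a_k = -12, -16, -108, -16, -760, 1080, -7196, 20672, -88956, …
ICs: h(0) = -12.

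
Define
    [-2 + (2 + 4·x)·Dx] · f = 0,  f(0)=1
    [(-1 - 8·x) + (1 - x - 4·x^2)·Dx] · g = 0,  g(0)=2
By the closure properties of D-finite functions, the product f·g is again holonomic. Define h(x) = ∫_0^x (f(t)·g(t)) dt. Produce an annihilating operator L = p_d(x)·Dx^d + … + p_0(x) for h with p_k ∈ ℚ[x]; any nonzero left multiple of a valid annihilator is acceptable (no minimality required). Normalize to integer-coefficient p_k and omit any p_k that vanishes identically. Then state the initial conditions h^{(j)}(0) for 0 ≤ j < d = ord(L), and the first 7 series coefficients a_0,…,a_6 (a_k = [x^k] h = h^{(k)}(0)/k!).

L = (2 + 9·x + 12·x^2)·Dx + (-1 - x + 6·x^2 + 8·x^3)·Dx^2  (order 2).
h: a_k = 0, 2, 2, 11/3, 7, 283/20, 123/4, …
ICs: h(0) = 0, h′(0) = 2.

f: a_k = 1, 1, -1/2, 1/2, -5/8, 7/8, -21/16, …
g: a_k = 2, 2, 10, 18, 58, 130, 362, …
f·g: L₀ = L_f ⊗_s L_g, ord ≤ 1·1.
Integrate: L := L₀·Dx.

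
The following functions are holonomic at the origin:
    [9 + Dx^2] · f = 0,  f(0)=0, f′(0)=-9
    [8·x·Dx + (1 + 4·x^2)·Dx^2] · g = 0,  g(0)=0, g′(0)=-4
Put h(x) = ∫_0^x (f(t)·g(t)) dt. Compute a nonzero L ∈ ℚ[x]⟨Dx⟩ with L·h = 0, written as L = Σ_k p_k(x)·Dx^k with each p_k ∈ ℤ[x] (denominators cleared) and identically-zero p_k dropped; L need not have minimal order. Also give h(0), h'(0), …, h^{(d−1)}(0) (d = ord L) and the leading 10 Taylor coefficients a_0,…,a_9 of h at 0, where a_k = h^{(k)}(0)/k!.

f: a_k = 0, -9, 0, 27/2, 0, -243/40, 0, 729/560, 0, -729/4480, …
g: a_k = 0, -4, 0, 16/3, 0, -64/5, 0, 256/7, 0, -1024/9, …
L₀ := L_f ⊗_s L_g (sym. prod.), ord ≤ 4.
h=∫h₀ ⇒ L = L₀·Dx.
L = (2925 + 31536·x^2 + 95904·x^4 + 186624·x^6 + 186624·x^8)·Dx + (2448·x + 20160·x^3 + 62208·x^5 + 82944·x^7)·Dx^2 + (442 + 5088·x^2 + 19008·x^4 + 41472·x^6 + 41472·x^8)·Dx^3 + (272·x + 2240·x^3 + 6912·x^5 + 9216·x^7)·Dx^4 + (13 + 176·x^2 + 928·x^4 + 2304·x^6 + 2304·x^8)·Dx^5  (order 5).
h: a_k = 0, 0, 0, 12, 0, -102/5, 0, 423/14, 0, -1199/20, …
ICs: h(0) = 0, h′(0) = 0, h′′(0) = 0, h′′′(0) = 72, h′′′′(0) = 0.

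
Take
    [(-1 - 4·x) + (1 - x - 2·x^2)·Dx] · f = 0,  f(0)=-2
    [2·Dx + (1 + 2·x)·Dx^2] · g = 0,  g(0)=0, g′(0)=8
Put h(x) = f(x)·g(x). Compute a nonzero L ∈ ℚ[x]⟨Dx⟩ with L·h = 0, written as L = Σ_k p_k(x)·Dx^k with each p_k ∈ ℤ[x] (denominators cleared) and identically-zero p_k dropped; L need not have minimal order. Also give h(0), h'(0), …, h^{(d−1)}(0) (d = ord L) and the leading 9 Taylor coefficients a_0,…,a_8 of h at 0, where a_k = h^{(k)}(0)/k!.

f: a_k = -2, -2, -6, -10, -22, -42, -86, -170, -342, …
g: a_k = 0, 8, -8, 32/3, -16, 128/5, -128/3, 512/7, -128, …
h₀=f·g: eliminate ⇒ L₀, order ≤ 1·2.
L = (6 + 16·x) + (14·x + 20·x^2)·Dx + (-1 - x + 4·x^2 + 4·x^3)·Dx^2  (order 2).
h: a_k = 0, -16, 0, -160/3, -64/3, -896/5, -2048/15, -67328/105, -4608/7, …
ICs: h(0) = 0, h′(0) = -16.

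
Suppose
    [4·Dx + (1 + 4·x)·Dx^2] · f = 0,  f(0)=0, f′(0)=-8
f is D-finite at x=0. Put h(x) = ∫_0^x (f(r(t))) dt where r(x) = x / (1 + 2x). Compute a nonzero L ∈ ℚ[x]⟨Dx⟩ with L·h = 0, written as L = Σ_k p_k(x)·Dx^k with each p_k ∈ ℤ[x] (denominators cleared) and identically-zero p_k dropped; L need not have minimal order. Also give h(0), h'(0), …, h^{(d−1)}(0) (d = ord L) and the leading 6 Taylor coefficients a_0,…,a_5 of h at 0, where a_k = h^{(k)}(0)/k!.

L = (8 + 24·x)·Dx^2 + (1 + 8·x + 12·x^2)·Dx^3  (order 3).
h: a_k = 0, 0, -4, 32/3, -104/3, 128, …
ICs: h(0) = 0, h′(0) = 0, h′′(0) = -8.

f: a_k = 0, -8, 16, -128/3, 128, -2048/5, …
h₀=f(r): pull back L_f along r ⇒ L₀.
h=∫h₀ ⇒ L = L₀·Dx.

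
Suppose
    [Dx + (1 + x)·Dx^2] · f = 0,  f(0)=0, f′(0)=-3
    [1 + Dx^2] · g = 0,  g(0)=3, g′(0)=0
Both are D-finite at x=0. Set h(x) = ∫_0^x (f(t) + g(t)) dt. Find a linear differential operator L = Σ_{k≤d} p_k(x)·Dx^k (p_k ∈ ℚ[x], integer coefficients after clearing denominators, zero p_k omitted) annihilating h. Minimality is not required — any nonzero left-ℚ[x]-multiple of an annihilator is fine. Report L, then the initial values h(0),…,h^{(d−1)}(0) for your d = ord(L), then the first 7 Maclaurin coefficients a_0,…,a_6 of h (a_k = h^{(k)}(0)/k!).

L = (7 + 2·x + x^2)·Dx^2 + (3 + 5·x + 3·x^2 + x^3)·Dx^3 + (7 + 2·x + x^2)·Dx^4 + (3 + 5·x + 3·x^2 + x^3)·Dx^5  (order 5).
h: a_k = 0, 3, -3/2, 0, -1/4, 7/40, -1/10, …
ICs: h(0) = 0, h′(0) = 3, h′′(0) = -3, h′′′(0) = 0, h′′′′(0) = -6.

f: a_k = 0, -3, 3/2, -1, 3/4, -3/5, 1/2, …
g: a_k = 3, 0, -3/2, 0, 1/8, 0, -1/240, …
L₀ := lclm(L_f,L_g); ord L₀ ≤ 2+2.
∫: right-multiply L₀ by Dx.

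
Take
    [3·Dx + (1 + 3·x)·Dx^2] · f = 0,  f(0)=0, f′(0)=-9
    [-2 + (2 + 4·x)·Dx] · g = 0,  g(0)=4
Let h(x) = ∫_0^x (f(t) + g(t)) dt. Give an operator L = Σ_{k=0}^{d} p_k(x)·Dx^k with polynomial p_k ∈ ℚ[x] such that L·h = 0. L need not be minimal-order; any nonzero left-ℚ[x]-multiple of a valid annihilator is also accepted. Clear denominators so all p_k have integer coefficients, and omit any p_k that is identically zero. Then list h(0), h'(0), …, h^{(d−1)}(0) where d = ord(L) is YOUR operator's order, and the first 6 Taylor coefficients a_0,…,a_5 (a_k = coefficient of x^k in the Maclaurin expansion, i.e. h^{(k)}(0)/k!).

L = (18 + 18·x)·Dx^2 + (30 + 108·x + 90·x^2)·Dx^3 + (4 + 26·x + 54·x^2 + 36·x^3)·Dx^4  (order 4).
h: a_k = 0, 4, -5/2, 23/6, -25/4, 233/20, …
ICs: h(0) = 0, h′(0) = 4, h′′(0) = -5, h′′′(0) = 23.

f: a_k = 0, -9, 27/2, -27, 243/4, -729/5, …
g: a_k = 4, 4, -2, 2, -5/2, 7/2, …
f+g: L₀ = lclm(L_f,L_g), ord ≤ 2+1.
∫: right-multiply L₀ by Dx.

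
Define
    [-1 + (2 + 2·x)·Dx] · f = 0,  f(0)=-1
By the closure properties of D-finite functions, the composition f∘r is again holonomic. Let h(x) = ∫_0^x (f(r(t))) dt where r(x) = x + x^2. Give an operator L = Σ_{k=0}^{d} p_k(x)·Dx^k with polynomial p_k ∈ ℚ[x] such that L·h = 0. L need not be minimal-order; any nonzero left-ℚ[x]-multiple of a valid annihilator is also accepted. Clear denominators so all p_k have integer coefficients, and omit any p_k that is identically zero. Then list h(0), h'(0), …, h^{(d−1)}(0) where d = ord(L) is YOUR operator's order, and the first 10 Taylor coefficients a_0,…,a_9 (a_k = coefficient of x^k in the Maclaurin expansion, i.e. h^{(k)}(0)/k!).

L = (-1 - 2·x)·Dx + (2 + 2·x + 2·x^2)·Dx^2  (order 2).
h: a_k = 0, -1, -1/4, -1/8, 3/64, -3/640, -5/512, 57/7168, -21/16384, -289/98304, …
ICs: h(0) = 0, h′(0) = -1.

f: a_k = -1, -1/2, 1/8, -1/16, 5/128, -7/256, 21/1024, -33/2048, 429/32768, -715/65536, …
Substitute x→r, Dx→(1/r')Dx; clear ⇒ L₀.
Integrate: L := L₀·Dx.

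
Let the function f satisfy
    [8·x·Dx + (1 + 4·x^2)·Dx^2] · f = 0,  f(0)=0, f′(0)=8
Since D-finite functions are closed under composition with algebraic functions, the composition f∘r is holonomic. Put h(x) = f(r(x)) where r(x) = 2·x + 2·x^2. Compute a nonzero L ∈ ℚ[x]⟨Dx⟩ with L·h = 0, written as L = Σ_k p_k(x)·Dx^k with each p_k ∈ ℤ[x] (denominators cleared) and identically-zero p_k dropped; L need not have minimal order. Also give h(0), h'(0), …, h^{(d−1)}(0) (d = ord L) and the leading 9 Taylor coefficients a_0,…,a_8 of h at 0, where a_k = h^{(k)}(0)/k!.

L = (-2 + 32·x + 128·x^2 + 192·x^3 + 96·x^4)·Dx + (1 + 2·x + 16·x^2 + 64·x^3 + 80·x^4 + 32·x^5)·Dx^2  (order 2).
h: a_k = 0, 16, 16, -256/3, -256, 2816/5, 12032/3, -8192/7, -57344, …
ICs: h(0) = 0, h′(0) = 16.

f: a_k = 0, 8, 0, -32/3, 0, 128/5, 0, -512/7, 0, …
f∘r: x↦r, Dx↦Dx/r' in L_f ⇒ L₀.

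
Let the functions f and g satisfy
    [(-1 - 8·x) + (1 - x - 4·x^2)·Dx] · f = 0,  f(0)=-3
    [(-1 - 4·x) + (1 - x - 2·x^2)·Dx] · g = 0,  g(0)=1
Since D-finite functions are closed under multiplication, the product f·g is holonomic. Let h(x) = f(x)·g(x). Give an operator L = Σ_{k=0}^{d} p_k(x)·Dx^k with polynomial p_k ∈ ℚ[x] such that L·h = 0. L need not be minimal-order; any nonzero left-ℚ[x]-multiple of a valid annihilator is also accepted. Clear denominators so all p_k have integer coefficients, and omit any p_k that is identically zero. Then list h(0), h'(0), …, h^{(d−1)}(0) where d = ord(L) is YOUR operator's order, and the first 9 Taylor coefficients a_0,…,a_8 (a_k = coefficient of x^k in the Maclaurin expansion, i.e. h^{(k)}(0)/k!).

f: a_k = -3, -3, -15, -27, -87, -195, -543, -1323, -3495, …
g: a_k = 1, 1, 3, 5, 11, 21, 43, 85, 171, …
h₀=f·g: eliminate ⇒ L₀, order ≤ 1·1.
L = (-2 - 10·x + 18·x^2 + 32·x^3) + (1 - 2·x - 5·x^2 + 6·x^3 + 8·x^4)·Dx  (order 1).
h: a_k = -3, -6, -27, -66, -207, -534, -1491, -3882, -10359, …
ICs: h(0) = -3.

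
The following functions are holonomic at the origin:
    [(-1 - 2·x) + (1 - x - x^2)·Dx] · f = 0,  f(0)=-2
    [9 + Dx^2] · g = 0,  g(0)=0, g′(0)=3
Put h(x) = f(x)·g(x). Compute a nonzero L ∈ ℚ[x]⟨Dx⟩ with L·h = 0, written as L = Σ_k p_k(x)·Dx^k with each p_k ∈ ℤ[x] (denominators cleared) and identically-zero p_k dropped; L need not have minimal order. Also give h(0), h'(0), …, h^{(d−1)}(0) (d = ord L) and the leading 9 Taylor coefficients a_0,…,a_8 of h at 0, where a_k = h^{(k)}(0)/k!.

L = (-7 + 9·x + 9·x^2) + (2 + 4·x)·Dx + (-1 + x + x^2)·Dx^2  (order 2).
h: a_k = 0, -6, -6, -3, -9, -321/20, -501/20, -2253/56, -18279/280, …
ICs: h(0) = 0, h′(0) = -6.

f: a_k = -2, -2, -4, -6, -10, -16, -26, -42, -68, …
g: a_k = 0, 3, 0, -9/2, 0, 81/40, 0, -243/560, 0, …
L₀ := L_f ⊗_s L_g (sym. prod.), ord ≤ 2.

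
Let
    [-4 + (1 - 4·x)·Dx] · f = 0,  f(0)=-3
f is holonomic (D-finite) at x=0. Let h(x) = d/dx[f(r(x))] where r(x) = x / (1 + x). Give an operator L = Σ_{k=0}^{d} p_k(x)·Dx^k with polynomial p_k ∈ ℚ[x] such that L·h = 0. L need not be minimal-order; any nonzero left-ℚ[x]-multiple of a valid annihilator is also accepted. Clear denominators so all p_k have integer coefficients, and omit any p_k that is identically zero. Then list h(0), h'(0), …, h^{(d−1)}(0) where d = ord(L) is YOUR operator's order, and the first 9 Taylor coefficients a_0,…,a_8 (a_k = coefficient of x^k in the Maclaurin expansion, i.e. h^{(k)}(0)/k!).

L = 6 + (-1 + 3·x)·Dx  (order 1).
h: a_k = -12, -72, -324, -1296, -4860, -17496, -61236, -209952, -708588, …
ICs: h(0) = -12.

f: a_k = -3, -12, -48, -192, -768, -3072, -12288, -49152, -196608, …
Substitute x→r, Dx→(1/r')Dx; clear ⇒ L₀.
h₀' ⇒ L via d/dx closure of L₀.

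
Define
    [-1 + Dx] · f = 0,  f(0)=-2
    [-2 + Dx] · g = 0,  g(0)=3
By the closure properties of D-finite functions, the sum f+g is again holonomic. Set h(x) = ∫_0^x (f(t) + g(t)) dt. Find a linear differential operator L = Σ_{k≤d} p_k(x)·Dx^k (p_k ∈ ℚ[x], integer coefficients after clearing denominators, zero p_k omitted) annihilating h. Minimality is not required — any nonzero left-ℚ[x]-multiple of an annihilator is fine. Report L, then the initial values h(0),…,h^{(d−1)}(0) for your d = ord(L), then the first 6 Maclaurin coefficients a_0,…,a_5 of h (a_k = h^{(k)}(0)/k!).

f: a_k = -2, -2, -1, -1/3, -1/12, -1/60, …
g: a_k = 3, 6, 6, 4, 2, 4/5, …
h₀=f+g: left-lcm gives L₀, ord ≤ 2.
∫: right-multiply L₀ by Dx.
L = 2·Dx - 3·Dx^2 + Dx^3  (order 3).
h: a_k = 0, 1, 2, 5/3, 11/12, 23/60, …
ICs: h(0) = 0, h′(0) = 1, h′′(0) = 4.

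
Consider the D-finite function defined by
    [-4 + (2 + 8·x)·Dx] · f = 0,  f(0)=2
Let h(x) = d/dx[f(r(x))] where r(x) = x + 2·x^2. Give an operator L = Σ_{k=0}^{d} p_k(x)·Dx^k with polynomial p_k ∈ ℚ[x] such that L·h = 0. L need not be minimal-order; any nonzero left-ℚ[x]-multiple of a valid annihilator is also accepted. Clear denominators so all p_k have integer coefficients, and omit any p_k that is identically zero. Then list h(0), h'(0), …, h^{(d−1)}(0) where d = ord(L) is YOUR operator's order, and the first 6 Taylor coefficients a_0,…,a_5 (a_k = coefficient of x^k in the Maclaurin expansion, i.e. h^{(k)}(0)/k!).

f: a_k = 2, 4, -4, 8, -20, 56, …
h₀=f(r): pull back L_f along r ⇒ L₀.
Derive L from L₀ (diff closure).
L = 2 + (-1 - 8·x - 24·x^2 - 32·x^3)·Dx  (order 1).
h: a_k = 4, 8, -24, 48, -40, -144, …
ICs: h(0) = 4.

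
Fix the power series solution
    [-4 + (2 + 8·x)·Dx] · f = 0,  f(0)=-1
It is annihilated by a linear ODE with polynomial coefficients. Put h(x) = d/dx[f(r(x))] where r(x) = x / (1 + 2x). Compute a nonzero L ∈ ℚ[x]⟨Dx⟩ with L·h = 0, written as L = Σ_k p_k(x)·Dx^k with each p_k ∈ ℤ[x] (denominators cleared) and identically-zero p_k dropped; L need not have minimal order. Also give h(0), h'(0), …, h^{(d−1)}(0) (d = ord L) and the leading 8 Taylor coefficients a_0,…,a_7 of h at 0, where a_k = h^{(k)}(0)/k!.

f: a_k = -1, -2, 2, -4, 10, -28, 84, -264, …
Change of var in L_f (x↦r) gives L₀.
h₀' ⇒ L via d/dx closure of L₀.
L = (-6 - 24·x) + (-1 - 8·x - 12·x^2)·Dx  (order 1).
h: a_k = -2, 12, -60, 296, -1500, 7848, -42168, 231120, …
ICs: h(0) = -2.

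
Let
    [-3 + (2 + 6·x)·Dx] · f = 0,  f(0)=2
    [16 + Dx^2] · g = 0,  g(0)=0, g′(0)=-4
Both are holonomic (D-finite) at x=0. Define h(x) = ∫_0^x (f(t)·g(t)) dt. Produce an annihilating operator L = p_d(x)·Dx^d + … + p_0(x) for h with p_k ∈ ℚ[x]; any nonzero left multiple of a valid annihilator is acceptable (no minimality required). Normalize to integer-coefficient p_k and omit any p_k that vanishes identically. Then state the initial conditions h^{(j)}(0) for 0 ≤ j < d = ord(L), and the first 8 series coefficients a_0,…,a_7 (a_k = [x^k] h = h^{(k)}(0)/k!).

f: a_k = 2, 3, -9/4, 27/8, -405/64, 1701/128, -15309/512, 72171/1024, …
g: a_k = 0, -4, 0, 32/3, 0, -128/15, 0, 1024/315, …
L₀ := L_f ⊗_s L_g (sym. prod.), ord ≤ 2.
h=∫h₀ ⇒ L = L₀·Dx.
L = (91 + 384·x + 576·x^2)·Dx + (-12 - 36·x)·Dx^2 + (4 + 24·x + 36·x^2)·Dx^3  (order 3).
h: a_k = 0, 0, -4, -4, 91/12, 37/10, -3781/1440, -6841/1120, …
ICs: h(0) = 0, h′(0) = 0, h′′(0) = -8.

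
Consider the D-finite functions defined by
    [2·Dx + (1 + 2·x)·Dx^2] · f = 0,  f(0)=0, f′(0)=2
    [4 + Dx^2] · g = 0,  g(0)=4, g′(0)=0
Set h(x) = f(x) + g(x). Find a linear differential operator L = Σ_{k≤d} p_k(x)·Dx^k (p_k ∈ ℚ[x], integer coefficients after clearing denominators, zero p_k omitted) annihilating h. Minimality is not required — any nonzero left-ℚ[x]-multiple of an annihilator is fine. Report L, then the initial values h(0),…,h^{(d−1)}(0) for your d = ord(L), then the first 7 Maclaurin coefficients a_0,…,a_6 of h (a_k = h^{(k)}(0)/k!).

L = (56 + 32·x + 32·x^2)·Dx + (12 + 40·x + 48·x^2 + 32·x^3)·Dx^2 + (14 + 8·x + 8·x^2)·Dx^3 + (3 + 10·x + 12·x^2 + 8·x^3)·Dx^4  (order 4).
h: a_k = 4, 2, -10, 8/3, -4/3, 32/5, -496/45, …
ICs: h(0) = 4, h′(0) = 2, h′′(0) = -20, h′′′(0) = 16.

f: a_k = 0, 2, -2, 8/3, -4, 32/5, -32/3, …
g: a_k = 4, 0, -8, 0, 8/3, 0, -16/45, …
Sum ⇒ L₀ = lclm(L_f,L_g) in ℚ(x)⟨Dx⟩.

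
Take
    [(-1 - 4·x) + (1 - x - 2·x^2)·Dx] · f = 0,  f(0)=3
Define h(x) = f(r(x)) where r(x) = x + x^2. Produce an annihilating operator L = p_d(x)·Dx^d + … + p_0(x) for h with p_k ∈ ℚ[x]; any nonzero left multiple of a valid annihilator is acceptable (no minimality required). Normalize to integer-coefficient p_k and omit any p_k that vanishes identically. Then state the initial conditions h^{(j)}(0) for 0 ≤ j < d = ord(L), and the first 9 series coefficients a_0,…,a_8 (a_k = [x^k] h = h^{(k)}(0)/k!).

L = (1 + 6·x + 12·x^2 + 8·x^3) + (-1 + x + 3·x^2 + 4·x^3 + 2·x^4)·Dx  (order 1).
h: a_k = 3, 3, 12, 33, 87, 240, 657, 1791, 4896, …
ICs: h(0) = 3.

f: a_k = 3, 3, 9, 15, 33, 63, 129, 255, 513, …
h₀=f(r): pull back L_f along r ⇒ L₀.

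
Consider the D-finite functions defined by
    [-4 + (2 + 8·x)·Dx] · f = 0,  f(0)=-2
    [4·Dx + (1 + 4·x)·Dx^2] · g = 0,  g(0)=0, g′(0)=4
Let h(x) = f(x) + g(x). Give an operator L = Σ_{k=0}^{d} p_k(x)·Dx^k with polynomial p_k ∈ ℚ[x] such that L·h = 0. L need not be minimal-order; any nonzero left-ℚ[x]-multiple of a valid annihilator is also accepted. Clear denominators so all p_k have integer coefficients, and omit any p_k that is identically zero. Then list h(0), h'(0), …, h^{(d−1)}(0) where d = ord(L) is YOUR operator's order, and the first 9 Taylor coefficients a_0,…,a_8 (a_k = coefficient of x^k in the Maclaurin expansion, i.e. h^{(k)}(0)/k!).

f: a_k = -2, -4, 4, -8, 20, -56, 168, -528, 1716, …
g: a_k = 0, 4, -8, 64/3, -64, 1024/5, -2048/3, 16384/7, -8192, …
h₀=f+g: left-lcm gives L₀, ord ≤ 3.
L = 8·Dx + (10 + 40·x)·Dx^2 + (1 + 8·x + 16·x^2)·Dx^3  (order 3).
h: a_k = -2, 0, -4, 40/3, -44, 744/5, -1544/3, 12688/7, -6476, …
ICs: h(0) = -2, h′(0) = 0, h′′(0) = -8.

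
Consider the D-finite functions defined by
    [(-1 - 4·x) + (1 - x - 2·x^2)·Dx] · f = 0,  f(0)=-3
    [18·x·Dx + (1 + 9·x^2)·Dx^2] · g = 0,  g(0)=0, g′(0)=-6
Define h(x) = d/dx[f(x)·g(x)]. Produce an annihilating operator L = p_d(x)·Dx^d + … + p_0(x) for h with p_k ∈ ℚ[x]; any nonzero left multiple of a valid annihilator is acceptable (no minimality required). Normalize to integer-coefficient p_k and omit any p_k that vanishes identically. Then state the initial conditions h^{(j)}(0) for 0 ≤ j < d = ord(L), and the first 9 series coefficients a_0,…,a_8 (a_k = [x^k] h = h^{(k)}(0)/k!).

f: a_k = -3, -3, -9, -15, -33, -63, -129, -255, -513, …
g: a_k = 0, -6, 0, 18, 0, -486/5, 0, 4374/7, 0, …
Product ⇒ symmetric product L₀, ord ≤ 2.
h=h₀': d/dx-closure on L₀ ⇒ L.
L = (-30 + 2106·x^2 + 3888·x^3 + 11664·x^4) + (15 + 78·x + 27·x^2 + 306·x^3 + 3888·x^4 + 7776·x^5)·Dx + (-2 - 7·x - 59·x^2 + 9·x^3 - 261·x^4 + 648·x^5 + 972·x^6)·Dx^2  (order 2).
h: a_k = 18, 36, 0, 144, 1638, 11988/5, -28692/5, -1152/7, 3610494/35, …
ICs: h(0) = 18, h′(0) = 36.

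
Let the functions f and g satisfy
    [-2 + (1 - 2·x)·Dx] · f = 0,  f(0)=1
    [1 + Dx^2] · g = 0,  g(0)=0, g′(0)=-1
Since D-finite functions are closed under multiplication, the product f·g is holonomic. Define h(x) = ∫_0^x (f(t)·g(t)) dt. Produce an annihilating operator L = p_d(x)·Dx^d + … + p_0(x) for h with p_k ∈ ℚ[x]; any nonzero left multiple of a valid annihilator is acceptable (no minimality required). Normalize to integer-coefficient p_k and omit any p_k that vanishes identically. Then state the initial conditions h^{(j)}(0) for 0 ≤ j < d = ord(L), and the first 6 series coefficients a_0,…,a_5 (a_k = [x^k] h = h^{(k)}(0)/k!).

L = (-1 + 2·x)·Dx + 4·Dx^2 + (-1 + 2·x)·Dx^3  (order 3).
h: a_k = 0, 0, -1/2, -2/3, -23/24, -23/15, …
ICs: h(0) = 0, h′(0) = 0, h′′(0) = -1.

f: a_k = 1, 2, 4, 8, 16, 32, …
g: a_k = 0, -1, 0, 1/6, 0, -1/120, …
Product ⇒ symmetric product L₀, ord ≤ 2.
∫: right-multiply L₀ by Dx.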